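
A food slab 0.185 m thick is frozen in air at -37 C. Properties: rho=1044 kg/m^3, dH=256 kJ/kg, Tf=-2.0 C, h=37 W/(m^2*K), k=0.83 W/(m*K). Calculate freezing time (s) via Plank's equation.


dT = -2.0 - (-37) = 35.0 K
term1 = a/(2h) = 0.185/(2*37) = 0.0025
term2 = a^2/(8k) = 0.185^2/(8*0.83) = 0.00515436747
t = rho*dH*1000/dT * (term1 + term2)
t = 1044*256*1000/35.0 * (0.0025 + 0.00515436747)
t = 58450 s

58450


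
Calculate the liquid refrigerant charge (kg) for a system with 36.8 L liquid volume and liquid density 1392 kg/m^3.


Charge = V * rho / 1000
Charge = 36.8 * 1392 / 1000
Charge = 51.23 kg

51.23


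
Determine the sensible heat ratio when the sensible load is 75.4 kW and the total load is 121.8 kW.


SHR = Q_sensible / Q_total
SHR = 75.4 / 121.8
SHR = 0.619

0.619


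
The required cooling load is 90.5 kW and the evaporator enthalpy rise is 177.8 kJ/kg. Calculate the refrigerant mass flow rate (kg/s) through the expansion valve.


m_dot = Q / dh
m_dot = 90.5 / 177.8
m_dot = 0.509 kg/s

0.509


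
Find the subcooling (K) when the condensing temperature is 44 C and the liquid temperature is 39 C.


Subcooling = T_cond - T_liquid
Subcooling = 44 - 39
Subcooling = 5 K

5


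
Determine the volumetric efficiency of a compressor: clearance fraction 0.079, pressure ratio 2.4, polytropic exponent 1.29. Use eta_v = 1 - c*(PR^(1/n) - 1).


PR^(1/n) = 2.4^(1/1.29) = 1.97123044
eta_v = 1 - 0.079 * (1.97123044 - 1)
eta_v = 0.9233

0.9233


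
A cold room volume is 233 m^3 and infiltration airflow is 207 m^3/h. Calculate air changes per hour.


ACH = flow / volume
ACH = 207 / 233
ACH = 0.888

0.888


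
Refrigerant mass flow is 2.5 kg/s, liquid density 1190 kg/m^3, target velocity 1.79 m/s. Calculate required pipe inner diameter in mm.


A = m_dot / (rho * v) = 2.5 / (1190 * 1.79) = 0.001173653819 m^2
d = sqrt(4*A/pi) * 1000
d = 38.7 mm

38.7


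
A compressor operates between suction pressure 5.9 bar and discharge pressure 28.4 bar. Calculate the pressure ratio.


PR = P_high / P_low
PR = 28.4 / 5.9
PR = 4.814

4.814


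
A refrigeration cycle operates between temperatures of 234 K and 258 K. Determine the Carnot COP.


dT = 258 - 234 = 24 K
COP_carnot = T_cold / dT = 234 / 24
COP_carnot = 9.75

9.75


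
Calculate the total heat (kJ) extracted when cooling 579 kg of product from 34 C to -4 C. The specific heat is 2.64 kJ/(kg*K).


dT = 34 - (-4) = 38 K
Q = m * cp * dT = 579 * 2.64 * 38
Q = 58085 kJ

58085


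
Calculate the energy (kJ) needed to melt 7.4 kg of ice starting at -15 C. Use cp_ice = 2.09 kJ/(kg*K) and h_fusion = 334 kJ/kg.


Sensible heat = cp * dT = 2.09 * 15 = 31.35 kJ/kg
Total per kg = 31.35 + 334 = 365.35 kJ/kg
Q = m * total = 7.4 * 365.35
Q = 2703.6 kJ

2703.6


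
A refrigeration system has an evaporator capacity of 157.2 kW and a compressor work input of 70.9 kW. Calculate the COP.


COP = Q_evap / W
COP = 157.2 / 70.9
COP = 2.217

2.217


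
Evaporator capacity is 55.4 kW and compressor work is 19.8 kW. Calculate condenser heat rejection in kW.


Q_cond = Q_evap + W
Q_cond = 55.4 + 19.8
Q_cond = 75.2 kW

75.2


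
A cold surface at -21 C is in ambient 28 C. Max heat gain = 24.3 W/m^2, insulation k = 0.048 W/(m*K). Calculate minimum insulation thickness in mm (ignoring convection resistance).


dT = 28 - (-21) = 49 K
thickness = k * dT / q_max * 1000
thickness = 0.048 * 49 / 24.3 * 1000
thickness = 96.8 mm

96.8


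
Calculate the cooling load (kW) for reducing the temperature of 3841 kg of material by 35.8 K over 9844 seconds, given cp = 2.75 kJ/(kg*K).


Q = m * cp * dT / t
Q = 3841 * 2.75 * 35.8 / 9844
Q = 38.414 kW

38.414


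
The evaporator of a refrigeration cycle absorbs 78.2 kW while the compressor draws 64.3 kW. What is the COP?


COP = Q_evap / W
COP = 78.2 / 64.3
COP = 1.216

1.216


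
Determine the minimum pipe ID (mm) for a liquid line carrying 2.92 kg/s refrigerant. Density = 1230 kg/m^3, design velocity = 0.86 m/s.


A = m_dot / (rho * v) = 2.92 / (1230 * 0.86) = 0.002760446209 m^2
d = sqrt(4*A/pi) * 1000
d = 59.3 mm

59.3


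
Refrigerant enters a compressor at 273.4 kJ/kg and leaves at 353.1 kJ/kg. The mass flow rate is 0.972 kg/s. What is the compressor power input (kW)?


dh = 353.1 - 273.4 = 79.7 kJ/kg
W = m_dot * dh = 0.972 * 79.7 = 77.47 kW

77.47


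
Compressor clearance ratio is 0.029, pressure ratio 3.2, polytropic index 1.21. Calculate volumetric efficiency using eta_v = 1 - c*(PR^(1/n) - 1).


PR^(1/n) = 3.2^(1/1.21) = 2.61504593
eta_v = 1 - 0.029 * (2.61504593 - 1)
eta_v = 0.9532

0.9532


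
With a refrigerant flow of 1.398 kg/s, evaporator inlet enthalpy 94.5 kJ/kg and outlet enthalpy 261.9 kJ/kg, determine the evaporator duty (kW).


dh = 261.9 - 94.5 = 167.4 kJ/kg
Q_evap = m_dot * dh = 1.398 * 167.4
Q_evap = 234.03 kW

234.03


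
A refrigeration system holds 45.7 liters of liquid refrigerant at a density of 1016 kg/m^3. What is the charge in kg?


Charge = V * rho / 1000
Charge = 45.7 * 1016 / 1000
Charge = 46.43 kg

46.43


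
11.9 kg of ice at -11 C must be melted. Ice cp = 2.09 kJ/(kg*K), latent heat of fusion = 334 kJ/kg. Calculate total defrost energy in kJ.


Sensible heat = cp * dT = 2.09 * 11 = 22.99 kJ/kg
Total per kg = 22.99 + 334 = 356.99 kJ/kg
Q = m * total = 11.9 * 356.99
Q = 4248.2 kJ

4248.2


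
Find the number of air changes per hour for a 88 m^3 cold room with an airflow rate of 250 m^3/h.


ACH = flow / volume
ACH = 250 / 88
ACH = 2.841

2.841


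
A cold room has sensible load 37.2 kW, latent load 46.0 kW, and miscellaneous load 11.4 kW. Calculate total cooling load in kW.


Q_total = Q_s + Q_l + Q_misc
Q_total = 37.2 + 46.0 + 11.4
Q_total = 94.6 kW

94.6


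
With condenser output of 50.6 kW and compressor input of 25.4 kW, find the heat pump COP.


COP_hp = Q_cond / W
COP_hp = 50.6 / 25.4
COP_hp = 1.992

1.992


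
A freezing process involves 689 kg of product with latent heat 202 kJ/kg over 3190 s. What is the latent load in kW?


Q_lat = m * h_fg / t
Q_lat = 689 * 202 / 3190
Q_lat = 43.63 kW

43.63


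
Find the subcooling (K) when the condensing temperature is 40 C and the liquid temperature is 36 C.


Subcooling = T_cond - T_liquid
Subcooling = 40 - 36
Subcooling = 4 K

4


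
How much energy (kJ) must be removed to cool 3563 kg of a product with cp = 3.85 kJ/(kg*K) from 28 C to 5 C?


dT = 28 - (5) = 23 K
Q = m * cp * dT = 3563 * 3.85 * 23
Q = 315504 kJ

315504


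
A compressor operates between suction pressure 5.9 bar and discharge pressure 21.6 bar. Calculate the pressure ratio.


PR = P_high / P_low
PR = 21.6 / 5.9
PR = 3.661

3.661


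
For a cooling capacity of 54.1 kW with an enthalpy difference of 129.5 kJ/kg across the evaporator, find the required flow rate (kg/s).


m_dot = Q / dh
m_dot = 54.1 / 129.5
m_dot = 0.4178 kg/s

0.4178


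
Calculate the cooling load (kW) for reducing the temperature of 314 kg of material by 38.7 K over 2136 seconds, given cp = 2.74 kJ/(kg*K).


Q = m * cp * dT / t
Q = 314 * 2.74 * 38.7 / 2136
Q = 15.588 kW

15.588


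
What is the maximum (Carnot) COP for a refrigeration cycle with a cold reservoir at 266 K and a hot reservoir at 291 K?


dT = 291 - 266 = 25 K
COP_carnot = T_cold / dT = 266 / 25
COP_carnot = 10.64

10.64


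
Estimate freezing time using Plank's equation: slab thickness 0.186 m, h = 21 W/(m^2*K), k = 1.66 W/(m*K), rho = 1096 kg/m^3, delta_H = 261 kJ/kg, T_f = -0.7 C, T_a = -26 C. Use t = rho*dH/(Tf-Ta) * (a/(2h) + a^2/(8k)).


dT = -0.7 - (-26) = 25.3 K
term1 = a/(2h) = 0.186/(2*21) = 0.004428571429
term2 = a^2/(8k) = 0.186^2/(8*1.66) = 0.002605120482
t = rho*dH*1000/dT * (term1 + term2)
t = 1096*261*1000/25.3 * (0.004428571429 + 0.002605120482)
t = 79527 s

79527


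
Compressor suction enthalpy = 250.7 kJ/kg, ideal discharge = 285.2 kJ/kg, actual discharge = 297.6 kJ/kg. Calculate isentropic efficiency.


dh_ideal = 285.2 - 250.7 = 34.5 kJ/kg
dh_actual = 297.6 - 250.7 = 46.9 kJ/kg
eta_s = dh_ideal / dh_actual = 34.5 / 46.9
eta_s = 0.7356

0.7356


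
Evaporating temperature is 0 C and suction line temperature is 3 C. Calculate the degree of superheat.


Superheat = T_suction - T_evap
Superheat = 3 - (0)
Superheat = 3 K

3


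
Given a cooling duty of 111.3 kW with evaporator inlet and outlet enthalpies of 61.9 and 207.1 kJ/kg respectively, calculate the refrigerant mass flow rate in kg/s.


dh = 207.1 - 61.9 = 145.2 kJ/kg
m_dot = Q / dh = 111.3 / 145.2 = 0.7665 kg/s

0.7665


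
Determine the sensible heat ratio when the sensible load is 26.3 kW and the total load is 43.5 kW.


SHR = Q_sensible / Q_total
SHR = 26.3 / 43.5
SHR = 0.605

0.605


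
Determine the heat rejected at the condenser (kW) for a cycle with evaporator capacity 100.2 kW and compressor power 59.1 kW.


Q_cond = Q_evap + W
Q_cond = 100.2 + 59.1
Q_cond = 159.3 kW

159.3


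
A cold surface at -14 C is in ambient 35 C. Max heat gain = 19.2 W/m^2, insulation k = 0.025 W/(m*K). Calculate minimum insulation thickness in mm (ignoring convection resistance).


dT = 35 - (-14) = 49 K
thickness = k * dT / q_max * 1000
thickness = 0.025 * 49 / 19.2 * 1000
thickness = 63.8 mm

63.8


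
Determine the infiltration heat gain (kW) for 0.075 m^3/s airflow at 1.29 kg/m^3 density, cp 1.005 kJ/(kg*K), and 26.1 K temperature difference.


Q = V_dot * rho * cp * dT
Q = 0.075 * 1.29 * 1.005 * 26.1
Q = 2.538 kW

2.538


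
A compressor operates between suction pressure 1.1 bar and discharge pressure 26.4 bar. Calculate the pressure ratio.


PR = P_high / P_low
PR = 26.4 / 1.1
PR = 24.0

24.0


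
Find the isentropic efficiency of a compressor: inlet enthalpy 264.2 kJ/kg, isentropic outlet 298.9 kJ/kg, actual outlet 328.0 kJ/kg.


dh_ideal = 298.9 - 264.2 = 34.7 kJ/kg
dh_actual = 328.0 - 264.2 = 63.8 kJ/kg
eta_s = dh_ideal / dh_actual = 34.7 / 63.8
eta_s = 0.5439

0.5439


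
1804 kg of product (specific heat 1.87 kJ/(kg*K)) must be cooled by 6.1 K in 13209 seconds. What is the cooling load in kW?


Q = m * cp * dT / t
Q = 1804 * 1.87 * 6.1 / 13209
Q = 1.558 kW

1.558


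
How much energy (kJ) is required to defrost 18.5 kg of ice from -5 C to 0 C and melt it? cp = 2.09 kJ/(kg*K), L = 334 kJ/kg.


Sensible heat = cp * dT = 2.09 * 5 = 10.45 kJ/kg
Total per kg = 10.45 + 334 = 344.45 kJ/kg
Q = m * total = 18.5 * 344.45
Q = 6372.3 kJ

6372.3


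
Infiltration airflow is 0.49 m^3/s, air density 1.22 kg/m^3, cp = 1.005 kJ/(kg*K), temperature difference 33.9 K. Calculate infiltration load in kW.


Q = V_dot * rho * cp * dT
Q = 0.49 * 1.22 * 1.005 * 33.9
Q = 20.367 kW

20.367


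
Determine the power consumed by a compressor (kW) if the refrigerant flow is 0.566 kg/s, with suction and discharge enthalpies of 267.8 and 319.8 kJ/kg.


dh = 319.8 - 267.8 = 52.0 kJ/kg
W = m_dot * dh = 0.566 * 52.0 = 29.43 kW

29.43


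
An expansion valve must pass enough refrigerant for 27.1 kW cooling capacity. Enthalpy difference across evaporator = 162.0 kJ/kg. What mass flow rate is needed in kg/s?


m_dot = Q / dh
m_dot = 27.1 / 162.0
m_dot = 0.1673 kg/s

0.1673


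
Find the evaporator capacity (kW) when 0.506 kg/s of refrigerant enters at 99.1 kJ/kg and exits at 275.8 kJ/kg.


dh = 275.8 - 99.1 = 176.7 kJ/kg
Q_evap = m_dot * dh = 0.506 * 176.7
Q_evap = 89.41 kW

89.41


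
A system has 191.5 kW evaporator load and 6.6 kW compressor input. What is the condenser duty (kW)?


Q_cond = Q_evap + W
Q_cond = 191.5 + 6.6
Q_cond = 198.1 kW

198.1


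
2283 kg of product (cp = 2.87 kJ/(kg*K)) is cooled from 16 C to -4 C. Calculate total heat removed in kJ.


dT = 16 - (-4) = 20 K
Q = m * cp * dT = 2283 * 2.87 * 20
Q = 131044 kJ

131044


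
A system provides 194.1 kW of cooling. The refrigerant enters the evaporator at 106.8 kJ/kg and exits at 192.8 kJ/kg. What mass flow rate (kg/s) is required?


dh = 192.8 - 106.8 = 86.0 kJ/kg
m_dot = Q / dh = 194.1 / 86.0 = 2.257 kg/s

2.257


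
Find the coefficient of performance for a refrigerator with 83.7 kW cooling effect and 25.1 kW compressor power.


COP = Q_evap / W
COP = 83.7 / 25.1
COP = 3.335

3.335


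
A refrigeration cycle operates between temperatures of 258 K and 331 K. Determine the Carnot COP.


dT = 331 - 258 = 73 K
COP_carnot = T_cold / dT = 258 / 73
COP_carnot = 3.534

3.534


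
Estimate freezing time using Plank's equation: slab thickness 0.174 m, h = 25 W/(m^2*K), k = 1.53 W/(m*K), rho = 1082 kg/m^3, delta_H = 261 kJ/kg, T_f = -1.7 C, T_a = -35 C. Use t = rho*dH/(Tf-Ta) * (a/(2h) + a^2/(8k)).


dT = -1.7 - (-35) = 33.3 K
term1 = a/(2h) = 0.174/(2*25) = 0.00348
term2 = a^2/(8k) = 0.174^2/(8*1.53) = 0.002473529412
t = rho*dH*1000/dT * (term1 + term2)
t = 1082*261*1000/33.3 * (0.00348 + 0.002473529412)
t = 50489 s

50489


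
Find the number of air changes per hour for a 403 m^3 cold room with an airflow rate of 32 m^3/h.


ACH = flow / volume
ACH = 32 / 403
ACH = 0.079

0.079


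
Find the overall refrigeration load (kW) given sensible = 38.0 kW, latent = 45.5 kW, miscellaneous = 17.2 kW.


Q_total = Q_s + Q_l + Q_misc
Q_total = 38.0 + 45.5 + 17.2
Q_total = 100.7 kW

100.7


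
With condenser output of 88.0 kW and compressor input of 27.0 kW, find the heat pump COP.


COP_hp = Q_cond / W
COP_hp = 88.0 / 27.0
COP_hp = 3.259

3.259


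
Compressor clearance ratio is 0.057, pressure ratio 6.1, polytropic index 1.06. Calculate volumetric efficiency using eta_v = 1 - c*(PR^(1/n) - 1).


PR^(1/n) = 6.1^(1/1.06) = 5.50651977
eta_v = 1 - 0.057 * (5.50651977 - 1)
eta_v = 0.7431

0.7431


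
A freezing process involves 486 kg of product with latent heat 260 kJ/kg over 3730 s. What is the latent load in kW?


Q_lat = m * h_fg / t
Q_lat = 486 * 260 / 3730
Q_lat = 33.88 kW

33.88


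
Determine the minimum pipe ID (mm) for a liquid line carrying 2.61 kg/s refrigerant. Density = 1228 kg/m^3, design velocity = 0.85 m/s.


A = m_dot / (rho * v) = 2.61 / (1228 * 0.85) = 0.002500479019 m^2
d = sqrt(4*A/pi) * 1000
d = 56.4 mm

56.4


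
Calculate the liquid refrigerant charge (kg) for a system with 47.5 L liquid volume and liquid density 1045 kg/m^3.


Charge = V * rho / 1000
Charge = 47.5 * 1045 / 1000
Charge = 49.64 kg

49.64


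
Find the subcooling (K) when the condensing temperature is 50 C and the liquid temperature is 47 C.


Subcooling = T_cond - T_liquid
Subcooling = 50 - 47
Subcooling = 3 K

3


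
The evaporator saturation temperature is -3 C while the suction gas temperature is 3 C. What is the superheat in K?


Superheat = T_suction - T_evap
Superheat = 3 - (-3)
Superheat = 6 K

6


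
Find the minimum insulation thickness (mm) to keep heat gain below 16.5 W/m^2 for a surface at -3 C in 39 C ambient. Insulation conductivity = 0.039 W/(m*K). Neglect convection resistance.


dT = 39 - (-3) = 42 K
thickness = k * dT / q_max * 1000
thickness = 0.039 * 42 / 16.5 * 1000
thickness = 99.3 mm

99.3


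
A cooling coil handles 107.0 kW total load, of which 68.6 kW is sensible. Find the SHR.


SHR = Q_sensible / Q_total
SHR = 68.6 / 107.0
SHR = 0.641

0.641


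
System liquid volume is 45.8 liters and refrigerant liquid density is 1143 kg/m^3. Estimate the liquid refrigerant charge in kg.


Charge = V * rho / 1000
Charge = 45.8 * 1143 / 1000
Charge = 52.35 kg

52.35


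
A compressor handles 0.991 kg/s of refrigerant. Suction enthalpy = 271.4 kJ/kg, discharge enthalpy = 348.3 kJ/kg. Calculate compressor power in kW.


dh = 348.3 - 271.4 = 76.9 kJ/kg
W = m_dot * dh = 0.991 * 76.9 = 76.21 kW

76.21


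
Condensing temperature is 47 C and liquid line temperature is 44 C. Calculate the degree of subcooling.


Subcooling = T_cond - T_liquid
Subcooling = 47 - 44
Subcooling = 3 K

3


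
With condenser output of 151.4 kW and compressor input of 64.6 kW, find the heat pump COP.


COP_hp = Q_cond / W
COP_hp = 151.4 / 64.6
COP_hp = 2.344

2.344


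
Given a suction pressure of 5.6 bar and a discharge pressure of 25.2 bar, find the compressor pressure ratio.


PR = P_high / P_low
PR = 25.2 / 5.6
PR = 4.5

4.5


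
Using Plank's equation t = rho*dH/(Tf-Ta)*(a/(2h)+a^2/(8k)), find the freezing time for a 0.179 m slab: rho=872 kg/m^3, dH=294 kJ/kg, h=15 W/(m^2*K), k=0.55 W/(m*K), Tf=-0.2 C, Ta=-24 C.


dT = -0.2 - (-24) = 23.8 K
term1 = a/(2h) = 0.179/(2*15) = 0.005966666667
term2 = a^2/(8k) = 0.179^2/(8*0.55) = 0.007282045455
t = rho*dH*1000/dT * (term1 + term2)
t = 872*294*1000/23.8 * (0.005966666667 + 0.007282045455)
t = 142712 s

142712


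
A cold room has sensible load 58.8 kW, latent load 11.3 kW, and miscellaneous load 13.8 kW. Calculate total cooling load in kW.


Q_total = Q_s + Q_l + Q_misc
Q_total = 58.8 + 11.3 + 13.8
Q_total = 83.9 kW

83.9


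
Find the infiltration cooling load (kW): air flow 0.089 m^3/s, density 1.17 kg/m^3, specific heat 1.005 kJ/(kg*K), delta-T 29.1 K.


Q = V_dot * rho * cp * dT
Q = 0.089 * 1.17 * 1.005 * 29.1
Q = 3.045 kW

3.045


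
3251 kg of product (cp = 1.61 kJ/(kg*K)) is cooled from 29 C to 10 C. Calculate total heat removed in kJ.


dT = 29 - (10) = 19 K
Q = m * cp * dT = 3251 * 1.61 * 19
Q = 99448 kJ

99448


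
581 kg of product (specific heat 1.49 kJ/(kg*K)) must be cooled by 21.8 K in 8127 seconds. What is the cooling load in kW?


Q = m * cp * dT / t
Q = 581 * 1.49 * 21.8 / 8127
Q = 2.322 kW

2.322


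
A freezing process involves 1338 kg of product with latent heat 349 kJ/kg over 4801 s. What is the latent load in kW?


Q_lat = m * h_fg / t
Q_lat = 1338 * 349 / 4801
Q_lat = 97.26 kW

97.26


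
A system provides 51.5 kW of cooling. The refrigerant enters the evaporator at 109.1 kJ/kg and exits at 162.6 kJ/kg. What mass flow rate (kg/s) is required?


dh = 162.6 - 109.1 = 53.5 kJ/kg
m_dot = Q / dh = 51.5 / 53.5 = 0.9626 kg/s

0.9626


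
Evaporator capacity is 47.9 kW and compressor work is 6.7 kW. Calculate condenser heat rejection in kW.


Q_cond = Q_evap + W
Q_cond = 47.9 + 6.7
Q_cond = 54.6 kW

54.6


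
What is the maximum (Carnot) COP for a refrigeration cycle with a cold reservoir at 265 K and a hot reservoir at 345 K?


dT = 345 - 265 = 80 K
COP_carnot = T_cold / dT = 265 / 80
COP_carnot = 3.313

3.313


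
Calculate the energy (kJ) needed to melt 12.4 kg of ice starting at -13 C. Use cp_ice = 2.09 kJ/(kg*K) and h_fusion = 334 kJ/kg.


Sensible heat = cp * dT = 2.09 * 13 = 27.17 kJ/kg
Total per kg = 27.17 + 334 = 361.17 kJ/kg
Q = m * total = 12.4 * 361.17
Q = 4478.5 kJ

4478.5


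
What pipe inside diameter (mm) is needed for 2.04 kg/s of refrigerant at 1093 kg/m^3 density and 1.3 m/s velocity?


A = m_dot / (rho * v) = 2.04 / (1093 * 1.3) = 0.001435709761 m^2
d = sqrt(4*A/pi) * 1000
d = 42.8 mm

42.8


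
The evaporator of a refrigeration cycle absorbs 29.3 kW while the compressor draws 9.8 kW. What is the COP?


COP = Q_evap / W
COP = 29.3 / 9.8
COP = 2.99

2.99


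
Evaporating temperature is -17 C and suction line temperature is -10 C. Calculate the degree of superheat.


Superheat = T_suction - T_evap
Superheat = -10 - (-17)
Superheat = 7 K

7


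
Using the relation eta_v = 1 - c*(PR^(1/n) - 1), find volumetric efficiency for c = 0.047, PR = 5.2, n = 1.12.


PR^(1/n) = 5.2^(1/1.12) = 4.35801479
eta_v = 1 - 0.047 * (4.35801479 - 1)
eta_v = 0.8422

0.8422


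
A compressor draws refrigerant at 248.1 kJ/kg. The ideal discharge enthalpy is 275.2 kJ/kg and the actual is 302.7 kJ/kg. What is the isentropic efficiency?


dh_ideal = 275.2 - 248.1 = 27.1 kJ/kg
dh_actual = 302.7 - 248.1 = 54.6 kJ/kg
eta_s = dh_ideal / dh_actual = 27.1 / 54.6
eta_s = 0.4963

0.4963


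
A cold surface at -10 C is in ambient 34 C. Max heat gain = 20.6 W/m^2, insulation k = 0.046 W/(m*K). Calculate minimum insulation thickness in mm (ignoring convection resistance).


dT = 34 - (-10) = 44 K
thickness = k * dT / q_max * 1000
thickness = 0.046 * 44 / 20.6 * 1000
thickness = 98.3 mm

98.3


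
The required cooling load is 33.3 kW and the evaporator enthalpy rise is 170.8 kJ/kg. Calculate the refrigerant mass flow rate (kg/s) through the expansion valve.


m_dot = Q / dh
m_dot = 33.3 / 170.8
m_dot = 0.195 kg/s

0.195


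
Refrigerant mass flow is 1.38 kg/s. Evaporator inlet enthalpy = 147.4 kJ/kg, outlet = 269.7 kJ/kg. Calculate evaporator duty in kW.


dh = 269.7 - 147.4 = 122.3 kJ/kg
Q_evap = m_dot * dh = 1.38 * 122.3
Q_evap = 168.77 kW

168.77


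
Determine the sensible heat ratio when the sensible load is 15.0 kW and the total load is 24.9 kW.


SHR = Q_sensible / Q_total
SHR = 15.0 / 24.9
SHR = 0.602

0.602


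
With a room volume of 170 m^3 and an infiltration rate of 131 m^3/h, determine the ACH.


ACH = flow / volume
ACH = 131 / 170
ACH = 0.771

0.771


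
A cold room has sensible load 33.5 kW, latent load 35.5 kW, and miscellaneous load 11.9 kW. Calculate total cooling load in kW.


Q_total = Q_s + Q_l + Q_misc
Q_total = 33.5 + 35.5 + 11.9
Q_total = 80.9 kW

80.9


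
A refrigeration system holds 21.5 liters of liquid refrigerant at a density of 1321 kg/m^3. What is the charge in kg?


Charge = V * rho / 1000
Charge = 21.5 * 1321 / 1000
Charge = 28.4 kg

28.4


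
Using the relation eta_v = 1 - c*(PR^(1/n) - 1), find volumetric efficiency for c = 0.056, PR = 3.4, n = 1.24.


PR^(1/n) = 3.4^(1/1.24) = 2.68294661
eta_v = 1 - 0.056 * (2.68294661 - 1)
eta_v = 0.9058

0.9058


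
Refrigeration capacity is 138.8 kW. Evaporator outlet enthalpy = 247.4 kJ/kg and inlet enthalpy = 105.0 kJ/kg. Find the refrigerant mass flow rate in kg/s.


dh = 247.4 - 105.0 = 142.4 kJ/kg
m_dot = Q / dh = 138.8 / 142.4 = 0.9747 kg/s

0.9747


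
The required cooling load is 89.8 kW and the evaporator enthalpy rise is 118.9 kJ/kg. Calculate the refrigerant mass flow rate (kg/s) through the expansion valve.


m_dot = Q / dh
m_dot = 89.8 / 118.9
m_dot = 0.7553 kg/s

0.7553


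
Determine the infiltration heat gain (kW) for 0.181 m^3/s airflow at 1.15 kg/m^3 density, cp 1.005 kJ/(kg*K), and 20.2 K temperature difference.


Q = V_dot * rho * cp * dT
Q = 0.181 * 1.15 * 1.005 * 20.2
Q = 4.226 kW

4.226


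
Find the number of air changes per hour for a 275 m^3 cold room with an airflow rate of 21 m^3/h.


ACH = flow / volume
ACH = 21 / 275
ACH = 0.076

0.076


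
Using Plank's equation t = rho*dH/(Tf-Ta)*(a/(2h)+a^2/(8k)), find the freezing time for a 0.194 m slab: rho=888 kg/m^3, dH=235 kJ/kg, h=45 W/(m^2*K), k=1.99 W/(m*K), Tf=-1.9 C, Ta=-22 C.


dT = -1.9 - (-22) = 20.1 K
term1 = a/(2h) = 0.194/(2*45) = 0.002155555556
term2 = a^2/(8k) = 0.194^2/(8*1.99) = 0.002364070352
t = rho*dH*1000/dT * (term1 + term2)
t = 888*235*1000/20.1 * (0.002155555556 + 0.002364070352)
t = 46923 s

46923


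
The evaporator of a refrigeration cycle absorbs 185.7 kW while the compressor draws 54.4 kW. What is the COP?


COP = Q_evap / W
COP = 185.7 / 54.4
COP = 3.414

3.414


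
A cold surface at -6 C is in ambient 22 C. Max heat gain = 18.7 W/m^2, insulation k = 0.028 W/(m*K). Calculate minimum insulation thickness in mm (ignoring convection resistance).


dT = 22 - (-6) = 28 K
thickness = k * dT / q_max * 1000
thickness = 0.028 * 28 / 18.7 * 1000
thickness = 41.9 mm

41.9


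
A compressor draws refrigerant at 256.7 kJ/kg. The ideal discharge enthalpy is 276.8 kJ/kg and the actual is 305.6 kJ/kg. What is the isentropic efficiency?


dh_ideal = 276.8 - 256.7 = 20.1 kJ/kg
dh_actual = 305.6 - 256.7 = 48.9 kJ/kg
eta_s = dh_ideal / dh_actual = 20.1 / 48.9
eta_s = 0.411

0.411


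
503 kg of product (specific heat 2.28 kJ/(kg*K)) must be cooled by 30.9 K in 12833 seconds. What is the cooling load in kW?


Q = m * cp * dT / t
Q = 503 * 2.28 * 30.9 / 12833
Q = 2.761 kW

2.761


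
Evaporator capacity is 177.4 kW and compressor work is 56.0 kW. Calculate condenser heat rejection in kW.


Q_cond = Q_evap + W
Q_cond = 177.4 + 56.0
Q_cond = 233.4 kW

233.4


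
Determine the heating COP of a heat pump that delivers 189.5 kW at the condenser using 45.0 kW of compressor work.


COP_hp = Q_cond / W
COP_hp = 189.5 / 45.0
COP_hp = 4.211

4.211


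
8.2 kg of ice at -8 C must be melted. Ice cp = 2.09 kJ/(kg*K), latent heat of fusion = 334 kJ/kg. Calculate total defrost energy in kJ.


Sensible heat = cp * dT = 2.09 * 8 = 16.72 kJ/kg
Total per kg = 16.72 + 334 = 350.72 kJ/kg
Q = m * total = 8.2 * 350.72
Q = 2875.9 kJ

2875.9


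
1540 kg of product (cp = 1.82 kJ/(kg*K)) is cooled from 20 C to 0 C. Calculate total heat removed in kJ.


dT = 20 - (0) = 20 K
Q = m * cp * dT = 1540 * 1.82 * 20
Q = 56056 kJ

56056


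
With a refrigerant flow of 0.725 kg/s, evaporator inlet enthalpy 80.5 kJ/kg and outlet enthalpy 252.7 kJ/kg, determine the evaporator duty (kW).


dh = 252.7 - 80.5 = 172.2 kJ/kg
Q_evap = m_dot * dh = 0.725 * 172.2
Q_evap = 124.85 kW

124.85


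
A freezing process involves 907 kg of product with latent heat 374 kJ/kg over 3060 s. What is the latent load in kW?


Q_lat = m * h_fg / t
Q_lat = 907 * 374 / 3060
Q_lat = 110.86 kW

110.86


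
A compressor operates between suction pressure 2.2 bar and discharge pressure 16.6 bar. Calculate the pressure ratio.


PR = P_high / P_low
PR = 16.6 / 2.2
PR = 7.545

7.545


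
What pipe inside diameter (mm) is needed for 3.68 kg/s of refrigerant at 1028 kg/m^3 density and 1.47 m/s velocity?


A = m_dot / (rho * v) = 3.68 / (1028 * 1.47) = 0.002435215331 m^2
d = sqrt(4*A/pi) * 1000
d = 55.7 mm

55.7


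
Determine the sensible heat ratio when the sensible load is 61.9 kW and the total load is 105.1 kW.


SHR = Q_sensible / Q_total
SHR = 61.9 / 105.1
SHR = 0.589

0.589


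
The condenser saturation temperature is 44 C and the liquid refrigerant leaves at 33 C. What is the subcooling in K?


Subcooling = T_cond - T_liquid
Subcooling = 44 - 33
Subcooling = 11 K

11


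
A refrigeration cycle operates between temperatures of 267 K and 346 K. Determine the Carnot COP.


dT = 346 - 267 = 79 K
COP_carnot = T_cold / dT = 267 / 79
COP_carnot = 3.38

3.38


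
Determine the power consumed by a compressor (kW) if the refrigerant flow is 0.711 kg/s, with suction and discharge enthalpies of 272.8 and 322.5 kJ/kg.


dh = 322.5 - 272.8 = 49.7 kJ/kg
W = m_dot * dh = 0.711 * 49.7 = 35.34 kW

35.34


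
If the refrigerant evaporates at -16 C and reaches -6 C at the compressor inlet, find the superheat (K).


Superheat = T_suction - T_evap
Superheat = -6 - (-16)
Superheat = 10 K

10


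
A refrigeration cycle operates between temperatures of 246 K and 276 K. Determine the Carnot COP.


dT = 276 - 246 = 30 K
COP_carnot = T_cold / dT = 246 / 30
COP_carnot = 8.2

8.2


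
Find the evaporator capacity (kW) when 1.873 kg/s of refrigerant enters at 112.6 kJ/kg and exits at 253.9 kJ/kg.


dh = 253.9 - 112.6 = 141.3 kJ/kg
Q_evap = m_dot * dh = 1.873 * 141.3
Q_evap = 264.65 kW

264.65


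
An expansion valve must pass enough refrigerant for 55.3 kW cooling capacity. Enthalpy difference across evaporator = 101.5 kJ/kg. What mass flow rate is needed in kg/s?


m_dot = Q / dh
m_dot = 55.3 / 101.5
m_dot = 0.5448 kg/s

0.5448


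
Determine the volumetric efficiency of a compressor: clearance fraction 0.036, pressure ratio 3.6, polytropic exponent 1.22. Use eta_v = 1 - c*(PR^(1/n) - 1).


PR^(1/n) = 3.6^(1/1.22) = 2.85749617
eta_v = 1 - 0.036 * (2.85749617 - 1)
eta_v = 0.9331

0.9331


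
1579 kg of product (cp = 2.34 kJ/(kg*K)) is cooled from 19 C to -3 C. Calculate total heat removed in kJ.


dT = 19 - (-3) = 22 K
Q = m * cp * dT = 1579 * 2.34 * 22
Q = 81287 kJ

81287


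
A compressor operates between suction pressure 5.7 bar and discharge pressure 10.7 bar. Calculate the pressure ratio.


PR = P_high / P_low
PR = 10.7 / 5.7
PR = 1.877

1.877


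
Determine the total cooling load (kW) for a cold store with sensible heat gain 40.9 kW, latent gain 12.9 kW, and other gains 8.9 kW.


Q_total = Q_s + Q_l + Q_misc
Q_total = 40.9 + 12.9 + 8.9
Q_total = 62.7 kW

62.7


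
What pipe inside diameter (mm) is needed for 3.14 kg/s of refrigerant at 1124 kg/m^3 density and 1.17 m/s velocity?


A = m_dot / (rho * v) = 3.14 / (1124 * 1.17) = 0.002387687441 m^2
d = sqrt(4*A/pi) * 1000
d = 55.1 mm

55.1


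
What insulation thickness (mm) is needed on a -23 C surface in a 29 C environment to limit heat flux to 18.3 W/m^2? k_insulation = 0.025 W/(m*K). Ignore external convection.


dT = 29 - (-23) = 52 K
thickness = k * dT / q_max * 1000
thickness = 0.025 * 52 / 18.3 * 1000
thickness = 71.0 mm

71.0


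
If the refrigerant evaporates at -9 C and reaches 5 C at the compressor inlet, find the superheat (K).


Superheat = T_suction - T_evap
Superheat = 5 - (-9)
Superheat = 14 K

14


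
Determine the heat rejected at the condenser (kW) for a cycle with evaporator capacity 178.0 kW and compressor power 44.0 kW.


Q_cond = Q_evap + W
Q_cond = 178.0 + 44.0
Q_cond = 222.0 kW

222.0


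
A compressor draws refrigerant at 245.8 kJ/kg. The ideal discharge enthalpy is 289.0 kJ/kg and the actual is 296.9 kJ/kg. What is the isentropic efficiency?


dh_ideal = 289.0 - 245.8 = 43.2 kJ/kg
dh_actual = 296.9 - 245.8 = 51.1 kJ/kg
eta_s = dh_ideal / dh_actual = 43.2 / 51.1
eta_s = 0.8454

0.8454


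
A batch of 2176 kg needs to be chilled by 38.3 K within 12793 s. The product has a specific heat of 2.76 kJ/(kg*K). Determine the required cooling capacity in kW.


Q = m * cp * dT / t
Q = 2176 * 2.76 * 38.3 / 12793
Q = 17.98 kW

17.98


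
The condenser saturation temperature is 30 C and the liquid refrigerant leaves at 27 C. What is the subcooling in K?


Subcooling = T_cond - T_liquid
Subcooling = 30 - 27
Subcooling = 3 K

3


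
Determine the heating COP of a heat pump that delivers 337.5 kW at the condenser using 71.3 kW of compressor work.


COP_hp = Q_cond / W
COP_hp = 337.5 / 71.3
COP_hp = 4.734

4.734


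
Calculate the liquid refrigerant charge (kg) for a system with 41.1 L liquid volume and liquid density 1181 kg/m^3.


Charge = V * rho / 1000
Charge = 41.1 * 1181 / 1000
Charge = 48.54 kg

48.54


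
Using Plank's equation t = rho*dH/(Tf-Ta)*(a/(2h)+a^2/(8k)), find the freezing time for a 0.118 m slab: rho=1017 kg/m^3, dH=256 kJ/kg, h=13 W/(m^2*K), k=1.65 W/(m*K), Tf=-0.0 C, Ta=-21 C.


dT = -0.0 - (-21) = 21.0 K
term1 = a/(2h) = 0.118/(2*13) = 0.004538461538
term2 = a^2/(8k) = 0.118^2/(8*1.65) = 0.001054848485
t = rho*dH*1000/dT * (term1 + term2)
t = 1017*256*1000/21.0 * (0.004538461538 + 0.001054848485)
t = 69344 s

69344


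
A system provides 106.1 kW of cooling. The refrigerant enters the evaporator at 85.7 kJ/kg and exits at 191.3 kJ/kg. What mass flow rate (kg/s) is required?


dh = 191.3 - 85.7 = 105.6 kJ/kg
m_dot = Q / dh = 106.1 / 105.6 = 1.0047 kg/s

1.0047


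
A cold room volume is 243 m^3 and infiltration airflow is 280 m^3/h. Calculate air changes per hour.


ACH = flow / volume
ACH = 280 / 243
ACH = 1.152

1.152


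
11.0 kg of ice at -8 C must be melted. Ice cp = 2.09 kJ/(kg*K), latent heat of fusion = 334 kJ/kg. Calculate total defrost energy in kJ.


Sensible heat = cp * dT = 2.09 * 8 = 16.72 kJ/kg
Total per kg = 16.72 + 334 = 350.72 kJ/kg
Q = m * total = 11.0 * 350.72
Q = 3857.9 kJ

3857.9


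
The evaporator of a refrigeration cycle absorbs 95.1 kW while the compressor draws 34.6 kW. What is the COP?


COP = Q_evap / W
COP = 95.1 / 34.6
COP = 2.749

2.749


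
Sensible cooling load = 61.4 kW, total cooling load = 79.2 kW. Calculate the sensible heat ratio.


SHR = Q_sensible / Q_total
SHR = 61.4 / 79.2
SHR = 0.775

0.775


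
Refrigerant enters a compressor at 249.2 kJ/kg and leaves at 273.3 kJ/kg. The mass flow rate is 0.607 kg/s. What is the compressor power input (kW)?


dh = 273.3 - 249.2 = 24.1 kJ/kg
W = m_dot * dh = 0.607 * 24.1 = 14.63 kW

14.63


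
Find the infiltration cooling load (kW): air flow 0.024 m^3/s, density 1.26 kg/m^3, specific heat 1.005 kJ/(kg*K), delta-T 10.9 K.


Q = V_dot * rho * cp * dT
Q = 0.024 * 1.26 * 1.005 * 10.9
Q = 0.331 kW

0.331


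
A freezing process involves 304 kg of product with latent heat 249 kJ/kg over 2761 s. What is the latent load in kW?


Q_lat = m * h_fg / t
Q_lat = 304 * 249 / 2761
Q_lat = 27.42 kW

27.42


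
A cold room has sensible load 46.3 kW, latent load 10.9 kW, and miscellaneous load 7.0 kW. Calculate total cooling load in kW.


Q_total = Q_s + Q_l + Q_misc
Q_total = 46.3 + 10.9 + 7.0
Q_total = 64.2 kW

64.2


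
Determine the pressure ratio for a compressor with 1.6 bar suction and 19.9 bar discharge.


PR = P_high / P_low
PR = 19.9 / 1.6
PR = 12.438

12.438


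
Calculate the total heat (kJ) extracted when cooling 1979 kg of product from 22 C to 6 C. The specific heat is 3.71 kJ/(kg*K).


dT = 22 - (6) = 16 K
Q = m * cp * dT = 1979 * 3.71 * 16
Q = 117473 kJ

117473


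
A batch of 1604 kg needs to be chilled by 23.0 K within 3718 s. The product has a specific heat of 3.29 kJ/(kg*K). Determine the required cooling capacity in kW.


Q = m * cp * dT / t
Q = 1604 * 3.29 * 23.0 / 3718
Q = 32.645 kW

32.645


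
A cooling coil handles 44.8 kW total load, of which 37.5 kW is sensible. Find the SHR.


SHR = Q_sensible / Q_total
SHR = 37.5 / 44.8
SHR = 0.837

0.837


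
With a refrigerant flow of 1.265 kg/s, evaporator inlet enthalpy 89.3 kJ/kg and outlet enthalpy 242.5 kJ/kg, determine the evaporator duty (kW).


dh = 242.5 - 89.3 = 153.2 kJ/kg
Q_evap = m_dot * dh = 1.265 * 153.2
Q_evap = 193.8 kW

193.8


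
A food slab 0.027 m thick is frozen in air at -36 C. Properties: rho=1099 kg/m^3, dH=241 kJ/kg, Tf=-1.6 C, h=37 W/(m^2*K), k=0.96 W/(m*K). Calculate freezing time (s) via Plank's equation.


dT = -1.6 - (-36) = 34.4 K
term1 = a/(2h) = 0.027/(2*37) = 0.0003648648649
term2 = a^2/(8k) = 0.027^2/(8*0.96) = 0.000094921875
t = rho*dH*1000/dT * (term1 + term2)
t = 1099*241*1000/34.4 * (0.0003648648649 + 0.000094921875)
t = 3540 s

3540


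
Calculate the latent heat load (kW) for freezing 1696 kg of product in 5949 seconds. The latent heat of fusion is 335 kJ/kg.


Q_lat = m * h_fg / t
Q_lat = 1696 * 335 / 5949
Q_lat = 95.51 kW

95.51


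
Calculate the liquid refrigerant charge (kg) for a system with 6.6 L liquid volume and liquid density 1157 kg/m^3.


Charge = V * rho / 1000
Charge = 6.6 * 1157 / 1000
Charge = 7.64 kg

7.64


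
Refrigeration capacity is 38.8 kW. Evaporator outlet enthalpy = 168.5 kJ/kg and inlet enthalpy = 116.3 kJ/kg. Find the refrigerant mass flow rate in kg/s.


dh = 168.5 - 116.3 = 52.2 kJ/kg
m_dot = Q / dh = 38.8 / 52.2 = 0.7433 kg/s

0.7433


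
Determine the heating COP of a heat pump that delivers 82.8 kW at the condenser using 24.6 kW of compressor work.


COP_hp = Q_cond / W
COP_hp = 82.8 / 24.6
COP_hp = 3.366

3.366


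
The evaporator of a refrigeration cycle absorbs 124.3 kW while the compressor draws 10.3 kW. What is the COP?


COP = Q_evap / W
COP = 124.3 / 10.3
COP = 12.068

12.068


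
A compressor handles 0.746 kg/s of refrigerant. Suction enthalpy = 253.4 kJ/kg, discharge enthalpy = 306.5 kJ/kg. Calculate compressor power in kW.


dh = 306.5 - 253.4 = 53.1 kJ/kg
W = m_dot * dh = 0.746 * 53.1 = 39.61 kW

39.61


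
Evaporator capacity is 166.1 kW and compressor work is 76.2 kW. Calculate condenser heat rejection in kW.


Q_cond = Q_evap + W
Q_cond = 166.1 + 76.2
Q_cond = 242.3 kW

242.3


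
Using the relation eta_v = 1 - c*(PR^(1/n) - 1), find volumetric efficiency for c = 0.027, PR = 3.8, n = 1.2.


PR^(1/n) = 3.8^(1/1.2) = 3.04195648
eta_v = 1 - 0.027 * (3.04195648 - 1)
eta_v = 0.9449

0.9449


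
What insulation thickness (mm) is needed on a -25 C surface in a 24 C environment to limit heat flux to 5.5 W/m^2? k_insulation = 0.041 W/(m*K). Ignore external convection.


dT = 24 - (-25) = 49 K
thickness = k * dT / q_max * 1000
thickness = 0.041 * 49 / 5.5 * 1000
thickness = 365.3 mm

365.3


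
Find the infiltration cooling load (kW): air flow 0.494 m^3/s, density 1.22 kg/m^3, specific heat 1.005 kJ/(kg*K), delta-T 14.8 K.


Q = V_dot * rho * cp * dT
Q = 0.494 * 1.22 * 1.005 * 14.8
Q = 8.964 kW

8.964


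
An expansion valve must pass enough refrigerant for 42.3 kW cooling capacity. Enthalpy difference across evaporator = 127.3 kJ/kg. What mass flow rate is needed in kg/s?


m_dot = Q / dh
m_dot = 42.3 / 127.3
m_dot = 0.3323 kg/s

0.3323


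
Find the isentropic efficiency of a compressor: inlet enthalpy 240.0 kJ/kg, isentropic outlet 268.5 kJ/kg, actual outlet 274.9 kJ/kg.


dh_ideal = 268.5 - 240.0 = 28.5 kJ/kg
dh_actual = 274.9 - 240.0 = 34.9 kJ/kg
eta_s = dh_ideal / dh_actual = 28.5 / 34.9
eta_s = 0.8166

0.8166


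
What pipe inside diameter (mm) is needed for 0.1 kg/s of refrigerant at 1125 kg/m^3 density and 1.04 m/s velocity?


A = m_dot / (rho * v) = 0.1 / (1125 * 1.04) = 0.00008547008547 m^2
d = sqrt(4*A/pi) * 1000
d = 10.4 mm

10.4


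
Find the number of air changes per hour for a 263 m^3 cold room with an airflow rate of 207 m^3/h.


ACH = flow / volume
ACH = 207 / 263
ACH = 0.787

0.787


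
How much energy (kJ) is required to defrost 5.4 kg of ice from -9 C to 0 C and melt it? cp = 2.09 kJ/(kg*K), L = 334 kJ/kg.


Sensible heat = cp * dT = 2.09 * 9 = 18.81 kJ/kg
Total per kg = 18.81 + 334 = 352.81 kJ/kg
Q = m * total = 5.4 * 352.81
Q = 1905.2 kJ

1905.2


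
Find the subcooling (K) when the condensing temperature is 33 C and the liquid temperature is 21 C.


Subcooling = T_cond - T_liquid
Subcooling = 33 - 21
Subcooling = 12 K

12


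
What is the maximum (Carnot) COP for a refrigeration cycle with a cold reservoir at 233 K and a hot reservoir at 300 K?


dT = 300 - 233 = 67 K
COP_carnot = T_cold / dT = 233 / 67
COP_carnot = 3.478

3.478


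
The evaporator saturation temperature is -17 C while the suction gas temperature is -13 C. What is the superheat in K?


Superheat = T_suction - T_evap
Superheat = -13 - (-17)
Superheat = 4 K

4


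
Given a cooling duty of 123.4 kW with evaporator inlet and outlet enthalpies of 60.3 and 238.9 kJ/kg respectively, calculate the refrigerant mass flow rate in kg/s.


dh = 238.9 - 60.3 = 178.6 kJ/kg
m_dot = Q / dh = 123.4 / 178.6 = 0.6909 kg/s

0.6909


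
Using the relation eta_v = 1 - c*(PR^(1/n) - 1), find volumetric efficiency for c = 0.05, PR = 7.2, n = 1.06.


PR^(1/n) = 7.2^(1/1.06) = 6.43878972
eta_v = 1 - 0.05 * (6.43878972 - 1)
eta_v = 0.7281

0.7281


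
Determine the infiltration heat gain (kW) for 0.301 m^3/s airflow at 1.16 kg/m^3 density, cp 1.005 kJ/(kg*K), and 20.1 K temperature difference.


Q = V_dot * rho * cp * dT
Q = 0.301 * 1.16 * 1.005 * 20.1
Q = 7.053 kW

7.053


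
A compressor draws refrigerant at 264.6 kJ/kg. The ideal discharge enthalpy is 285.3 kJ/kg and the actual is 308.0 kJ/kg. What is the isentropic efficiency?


dh_ideal = 285.3 - 264.6 = 20.7 kJ/kg
dh_actual = 308.0 - 264.6 = 43.4 kJ/kg
eta_s = dh_ideal / dh_actual = 20.7 / 43.4
eta_s = 0.477

0.477


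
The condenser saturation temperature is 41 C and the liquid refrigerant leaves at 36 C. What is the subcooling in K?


Subcooling = T_cond - T_liquid
Subcooling = 41 - 36
Subcooling = 5 K

5


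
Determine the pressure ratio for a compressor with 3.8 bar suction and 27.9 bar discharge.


PR = P_high / P_low
PR = 27.9 / 3.8
PR = 7.342

7.342


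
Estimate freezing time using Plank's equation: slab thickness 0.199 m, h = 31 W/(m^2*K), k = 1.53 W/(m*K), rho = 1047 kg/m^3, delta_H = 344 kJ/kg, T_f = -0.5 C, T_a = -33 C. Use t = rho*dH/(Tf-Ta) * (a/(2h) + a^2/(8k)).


dT = -0.5 - (-33) = 32.5 K
term1 = a/(2h) = 0.199/(2*31) = 0.003209677419
term2 = a^2/(8k) = 0.199^2/(8*1.53) = 0.003235375817
t = rho*dH*1000/dT * (term1 + term2)
t = 1047*344*1000/32.5 * (0.003209677419 + 0.003235375817)
t = 71425 s

71425
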